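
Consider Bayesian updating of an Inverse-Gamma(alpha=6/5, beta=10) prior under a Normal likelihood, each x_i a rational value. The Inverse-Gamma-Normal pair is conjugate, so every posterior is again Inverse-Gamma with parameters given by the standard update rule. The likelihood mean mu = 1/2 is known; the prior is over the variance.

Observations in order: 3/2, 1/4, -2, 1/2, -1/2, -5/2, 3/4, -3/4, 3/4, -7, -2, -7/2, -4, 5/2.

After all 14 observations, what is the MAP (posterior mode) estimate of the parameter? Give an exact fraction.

obs 1: x=3/2 → posterior Inverse-Gamma(17/10, 21/2)
obs 2: x=1/4 → posterior Inverse-Gamma(11/5, 337/32)
obs 3: x=-2 → posterior Inverse-Gamma(27/10, 437/32)
obs 4: x=1/2 → posterior Inverse-Gamma(16/5, 437/32)
obs 5: x=-1/2 → posterior Inverse-Gamma(37/10, 453/32)
obs 6: x=-5/2 → posterior Inverse-Gamma(21/5, 597/32)
obs 7: x=3/4 → posterior Inverse-Gamma(47/10, 299/16)
obs 8: x=-3/4 → posterior Inverse-Gamma(26/5, 623/32)
obs 9: x=3/4 → posterior Inverse-Gamma(57/10, 39/2)
obs 10: x=-7 → posterior Inverse-Gamma(31/5, 381/8)
obs 11: x=-2 → posterior Inverse-Gamma(67/10, 203/4)
obs 12: x=-7/2 → posterior Inverse-Gamma(36/5, 235/4)
obs 13: x=-4 → posterior Inverse-Gamma(77/10, 551/8)
obs 14: x=5/2 → posterior Inverse-Gamma(41/5, 567/8)

2835/368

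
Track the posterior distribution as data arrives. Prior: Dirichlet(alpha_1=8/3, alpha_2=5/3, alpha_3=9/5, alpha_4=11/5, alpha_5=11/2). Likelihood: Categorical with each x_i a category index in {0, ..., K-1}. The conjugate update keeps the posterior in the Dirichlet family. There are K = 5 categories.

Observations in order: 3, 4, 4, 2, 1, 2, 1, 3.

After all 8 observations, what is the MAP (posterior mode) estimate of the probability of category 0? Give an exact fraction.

10/101

obs 1: x=3 → posterior Dirichlet(8/3, 5/3, 9/5, 16/5, 11/2)
obs 2: x=4 → posterior Dirichlet(8/3, 5/3, 9/5, 16/5, 13/2)
obs 3: x=4 → posterior Dirichlet(8/3, 5/3, 9/5, 16/5, 15/2)
obs 4: x=2 → posterior Dirichlet(8/3, 5/3, 14/5, 16/5, 15/2)
obs 5: x=1 → posterior Dirichlet(8/3, 8/3, 14/5, 16/5, 15/2)
obs 6: x=2 → posterior Dirichlet(8/3, 8/3, 19/5, 16/5, 15/2)
obs 7: x=1 → posterior Dirichlet(8/3, 11/3, 19/5, 16/5, 15/2)
obs 8: x=3 → posterior Dirichlet(8/3, 11/3, 19/5, 21/5, 15/2)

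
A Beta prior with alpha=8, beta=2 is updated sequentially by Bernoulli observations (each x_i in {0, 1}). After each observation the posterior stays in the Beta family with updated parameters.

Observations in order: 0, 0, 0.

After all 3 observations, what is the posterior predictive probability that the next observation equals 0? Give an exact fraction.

5/13

obs 1: x=0 → posterior Beta(8, 3)
obs 2: x=0 → posterior Beta(8, 4)
obs 3: x=0 → posterior Beta(8, 5)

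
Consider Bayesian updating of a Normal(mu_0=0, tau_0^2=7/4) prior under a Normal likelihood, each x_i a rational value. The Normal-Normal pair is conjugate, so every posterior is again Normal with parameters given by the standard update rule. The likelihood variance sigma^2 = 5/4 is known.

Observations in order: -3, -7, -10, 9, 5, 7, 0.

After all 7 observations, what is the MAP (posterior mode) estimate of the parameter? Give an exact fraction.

obs 1: x=-3 → posterior Normal(-7/4, 35/48)
obs 2: x=-7 → posterior Normal(-70/19, 35/76)
obs 3: x=-10 → posterior Normal(-70/13, 35/104)
obs 4: x=9 → posterior Normal(-7/3, 35/132)
obs 5: x=5 → posterior Normal(-21/20, 7/32)
obs 6: x=7 → posterior Normal(7/47, 35/188)
obs 7: x=0 → posterior Normal(7/54, 35/216)

7/54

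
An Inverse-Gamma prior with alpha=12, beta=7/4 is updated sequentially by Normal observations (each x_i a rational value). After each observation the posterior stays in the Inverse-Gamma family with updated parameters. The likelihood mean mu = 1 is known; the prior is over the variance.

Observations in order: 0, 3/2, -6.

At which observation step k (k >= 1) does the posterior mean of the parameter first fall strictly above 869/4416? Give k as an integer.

k = 2

obs 1: x=0 → posterior Inverse-Gamma(25/2, 9/4)
obs 2: x=3/2 → posterior Inverse-Gamma(13, 19/8)
obs 3: x=-6 → posterior Inverse-Gamma(27/2, 215/8)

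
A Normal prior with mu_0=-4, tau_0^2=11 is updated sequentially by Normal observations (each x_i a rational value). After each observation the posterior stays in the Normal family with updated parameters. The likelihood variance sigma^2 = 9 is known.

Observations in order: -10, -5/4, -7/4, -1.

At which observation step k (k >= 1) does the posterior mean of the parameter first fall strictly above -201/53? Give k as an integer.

k = 4

obs 1: x=-10 → posterior Normal(-73/10, 99/20)
obs 2: x=-5/4 → posterior Normal(-639/124, 99/31)
obs 3: x=-7/4 → posterior Normal(-179/42, 33/14)
obs 4: x=-1 → posterior Normal(-190/53, 99/53)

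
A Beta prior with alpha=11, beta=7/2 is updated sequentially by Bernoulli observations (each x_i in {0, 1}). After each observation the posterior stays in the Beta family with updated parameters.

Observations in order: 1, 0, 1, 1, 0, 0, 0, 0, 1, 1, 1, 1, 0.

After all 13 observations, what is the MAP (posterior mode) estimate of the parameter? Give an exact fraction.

obs 1: x=1 → posterior Beta(12, 7/2)
obs 2: x=0 → posterior Beta(12, 9/2)
obs 3: x=1 → posterior Beta(13, 9/2)
obs 4: x=1 → posterior Beta(14, 9/2)
obs 5: x=0 → posterior Beta(14, 11/2)
obs 6: x=0 → posterior Beta(14, 13/2)
obs 7: x=0 → posterior Beta(14, 15/2)
obs 8: x=0 → posterior Beta(14, 17/2)
obs 9: x=1 → posterior Beta(15, 17/2)
obs 10: x=1 → posterior Beta(16, 17/2)
obs 11: x=1 → posterior Beta(17, 17/2)
obs 12: x=1 → posterior Beta(18, 17/2)
obs 13: x=0 → posterior Beta(18, 19/2)

2/3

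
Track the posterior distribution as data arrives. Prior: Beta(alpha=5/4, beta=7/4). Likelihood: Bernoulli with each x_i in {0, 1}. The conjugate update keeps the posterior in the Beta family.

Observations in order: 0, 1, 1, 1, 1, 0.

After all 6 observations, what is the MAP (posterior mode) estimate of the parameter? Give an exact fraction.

obs 1: x=0 → posterior Beta(5/4, 11/4)
obs 2: x=1 → posterior Beta(9/4, 11/4)
obs 3: x=1 → posterior Beta(13/4, 11/4)
obs 4: x=1 → posterior Beta(17/4, 11/4)
obs 5: x=1 → posterior Beta(21/4, 11/4)
obs 6: x=0 → posterior Beta(21/4, 15/4)

17/28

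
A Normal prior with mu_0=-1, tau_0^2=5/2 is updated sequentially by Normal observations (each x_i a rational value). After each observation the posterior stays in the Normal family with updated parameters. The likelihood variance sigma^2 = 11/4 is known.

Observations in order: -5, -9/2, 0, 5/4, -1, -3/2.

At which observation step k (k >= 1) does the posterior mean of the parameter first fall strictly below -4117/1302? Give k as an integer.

k = 2

obs 1: x=-5 → posterior Normal(-61/21, 55/42)
obs 2: x=-9/2 → posterior Normal(-106/31, 55/62)
obs 3: x=0 → posterior Normal(-106/41, 55/82)
obs 4: x=5/4 → posterior Normal(-11/6, 55/102)
obs 5: x=-1 → posterior Normal(-207/122, 55/122)
obs 6: x=-3/2 → posterior Normal(-237/142, 55/142)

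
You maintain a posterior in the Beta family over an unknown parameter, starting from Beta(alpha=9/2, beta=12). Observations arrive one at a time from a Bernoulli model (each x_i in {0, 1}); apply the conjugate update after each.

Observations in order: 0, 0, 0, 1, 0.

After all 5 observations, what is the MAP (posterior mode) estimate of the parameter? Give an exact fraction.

3/13

obs 1: x=0 → posterior Beta(9/2, 13)
obs 2: x=0 → posterior Beta(9/2, 14)
obs 3: x=0 → posterior Beta(9/2, 15)
obs 4: x=1 → posterior Beta(11/2, 15)
obs 5: x=0 → posterior Beta(11/2, 16)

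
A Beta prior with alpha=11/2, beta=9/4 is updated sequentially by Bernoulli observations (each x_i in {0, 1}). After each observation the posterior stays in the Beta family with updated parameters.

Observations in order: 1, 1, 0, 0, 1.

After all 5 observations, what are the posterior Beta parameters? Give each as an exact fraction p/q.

alpha=17/2, beta=17/4

obs 1: x=1 → posterior Beta(13/2, 9/4)
obs 2: x=1 → posterior Beta(15/2, 9/4)
obs 3: x=0 → posterior Beta(15/2, 13/4)
obs 4: x=0 → posterior Beta(15/2, 17/4)
obs 5: x=1 → posterior Beta(17/2, 17/4)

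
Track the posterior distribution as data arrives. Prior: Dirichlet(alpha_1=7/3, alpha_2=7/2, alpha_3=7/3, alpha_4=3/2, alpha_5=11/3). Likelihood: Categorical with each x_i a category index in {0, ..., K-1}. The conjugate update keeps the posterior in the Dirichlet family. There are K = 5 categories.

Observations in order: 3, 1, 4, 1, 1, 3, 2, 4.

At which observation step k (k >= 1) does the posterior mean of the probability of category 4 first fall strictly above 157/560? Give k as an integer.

k = 3

obs 1: x=3 → posterior Dirichlet(7/3, 7/2, 7/3, 5/2, 11/3)
obs 2: x=1 → posterior Dirichlet(7/3, 9/2, 7/3, 5/2, 11/3)
obs 3: x=4 → posterior Dirichlet(7/3, 9/2, 7/3, 5/2, 14/3)
obs 4: x=1 → posterior Dirichlet(7/3, 11/2, 7/3, 5/2, 14/3)
obs 5: x=1 → posterior Dirichlet(7/3, 13/2, 7/3, 5/2, 14/3)
obs 6: x=3 → posterior Dirichlet(7/3, 13/2, 7/3, 7/2, 14/3)
obs 7: x=2 → posterior Dirichlet(7/3, 13/2, 10/3, 7/2, 14/3)
obs 8: x=4 → posterior Dirichlet(7/3, 13/2, 10/3, 7/2, 17/3)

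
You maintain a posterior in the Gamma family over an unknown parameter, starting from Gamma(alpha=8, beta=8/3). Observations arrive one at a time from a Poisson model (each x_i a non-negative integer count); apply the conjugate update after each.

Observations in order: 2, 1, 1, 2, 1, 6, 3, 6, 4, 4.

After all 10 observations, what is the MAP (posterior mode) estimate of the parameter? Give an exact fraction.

111/38

obs 1: x=2 → posterior Gamma(10, 11/3)
obs 2: x=1 → posterior Gamma(11, 14/3)
obs 3: x=1 → posterior Gamma(12, 17/3)
obs 4: x=2 → posterior Gamma(14, 20/3)
obs 5: x=1 → posterior Gamma(15, 23/3)
obs 6: x=6 → posterior Gamma(21, 26/3)
obs 7: x=3 → posterior Gamma(24, 29/3)
obs 8: x=6 → posterior Gamma(30, 32/3)
obs 9: x=4 → posterior Gamma(34, 35/3)
obs 10: x=4 → posterior Gamma(38, 38/3)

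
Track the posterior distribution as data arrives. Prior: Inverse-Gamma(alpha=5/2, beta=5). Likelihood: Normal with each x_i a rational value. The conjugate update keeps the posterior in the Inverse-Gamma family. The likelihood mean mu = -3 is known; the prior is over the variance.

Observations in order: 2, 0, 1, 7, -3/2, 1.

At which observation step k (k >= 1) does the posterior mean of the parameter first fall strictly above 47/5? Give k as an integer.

k = 3

obs 1: x=2 → posterior Inverse-Gamma(3, 35/2)
obs 2: x=0 → posterior Inverse-Gamma(7/2, 22)
obs 3: x=1 → posterior Inverse-Gamma(4, 30)
obs 4: x=7 → posterior Inverse-Gamma(9/2, 80)
obs 5: x=-3/2 → posterior Inverse-Gamma(5, 649/8)
obs 6: x=1 → posterior Inverse-Gamma(11/2, 713/8)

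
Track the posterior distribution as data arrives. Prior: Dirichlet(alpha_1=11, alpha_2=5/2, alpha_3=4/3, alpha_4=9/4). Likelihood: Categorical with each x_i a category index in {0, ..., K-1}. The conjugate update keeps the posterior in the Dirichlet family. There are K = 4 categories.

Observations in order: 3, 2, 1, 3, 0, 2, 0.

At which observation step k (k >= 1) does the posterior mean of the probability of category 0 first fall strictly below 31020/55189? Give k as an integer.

k = 3

obs 1: x=3 → posterior Dirichlet(11, 5/2, 4/3, 13/4)
obs 2: x=2 → posterior Dirichlet(11, 5/2, 7/3, 13/4)
obs 3: x=1 → posterior Dirichlet(11, 7/2, 7/3, 13/4)
obs 4: x=3 → posterior Dirichlet(11, 7/2, 7/3, 17/4)
obs 5: x=0 → posterior Dirichlet(12, 7/2, 7/3, 17/4)
obs 6: x=2 → posterior Dirichlet(12, 7/2, 10/3, 17/4)
obs 7: x=0 → posterior Dirichlet(13, 7/2, 10/3, 17/4)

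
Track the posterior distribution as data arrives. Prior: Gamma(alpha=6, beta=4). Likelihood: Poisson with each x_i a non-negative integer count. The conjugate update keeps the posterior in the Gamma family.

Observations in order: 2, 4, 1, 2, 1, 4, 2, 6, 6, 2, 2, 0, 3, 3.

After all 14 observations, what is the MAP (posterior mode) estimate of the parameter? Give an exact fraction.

obs 1: x=2 → posterior Gamma(8, 5)
obs 2: x=4 → posterior Gamma(12, 6)
obs 3: x=1 → posterior Gamma(13, 7)
obs 4: x=2 → posterior Gamma(15, 8)
obs 5: x=1 → posterior Gamma(16, 9)
obs 6: x=4 → posterior Gamma(20, 10)
obs 7: x=2 → posterior Gamma(22, 11)
obs 8: x=6 → posterior Gamma(28, 12)
obs 9: x=6 → posterior Gamma(34, 13)
obs 10: x=2 → posterior Gamma(36, 14)
obs 11: x=2 → posterior Gamma(38, 15)
obs 12: x=0 → posterior Gamma(38, 16)
obs 13: x=3 → posterior Gamma(41, 17)
obs 14: x=3 → posterior Gamma(44, 18)

43/18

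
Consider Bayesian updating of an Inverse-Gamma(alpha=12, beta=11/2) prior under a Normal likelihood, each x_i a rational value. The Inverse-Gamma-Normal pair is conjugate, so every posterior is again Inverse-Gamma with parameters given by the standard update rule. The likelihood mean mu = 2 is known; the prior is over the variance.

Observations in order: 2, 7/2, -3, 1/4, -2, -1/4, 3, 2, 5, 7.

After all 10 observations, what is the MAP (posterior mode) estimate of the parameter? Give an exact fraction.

obs 1: x=2 → posterior Inverse-Gamma(25/2, 11/2)
obs 2: x=7/2 → posterior Inverse-Gamma(13, 53/8)
obs 3: x=-3 → posterior Inverse-Gamma(27/2, 153/8)
obs 4: x=1/4 → posterior Inverse-Gamma(14, 661/32)
obs 5: x=-2 → posterior Inverse-Gamma(29/2, 917/32)
obs 6: x=-1/4 → posterior Inverse-Gamma(15, 499/16)
obs 7: x=3 → posterior Inverse-Gamma(31/2, 507/16)
obs 8: x=2 → posterior Inverse-Gamma(16, 507/16)
obs 9: x=5 → posterior Inverse-Gamma(33/2, 579/16)
obs 10: x=7 → posterior Inverse-Gamma(17, 779/16)

779/288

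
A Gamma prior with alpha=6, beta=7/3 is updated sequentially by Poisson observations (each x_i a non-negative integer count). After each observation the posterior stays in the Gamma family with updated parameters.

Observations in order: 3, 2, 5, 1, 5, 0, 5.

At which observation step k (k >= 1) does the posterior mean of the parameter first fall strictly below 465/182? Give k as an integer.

k = 2

obs 1: x=3 → posterior Gamma(9, 10/3)
obs 2: x=2 → posterior Gamma(11, 13/3)
obs 3: x=5 → posterior Gamma(16, 16/3)
obs 4: x=1 → posterior Gamma(17, 19/3)
obs 5: x=5 → posterior Gamma(22, 22/3)
obs 6: x=0 → posterior Gamma(22, 25/3)
obs 7: x=5 → posterior Gamma(27, 28/3)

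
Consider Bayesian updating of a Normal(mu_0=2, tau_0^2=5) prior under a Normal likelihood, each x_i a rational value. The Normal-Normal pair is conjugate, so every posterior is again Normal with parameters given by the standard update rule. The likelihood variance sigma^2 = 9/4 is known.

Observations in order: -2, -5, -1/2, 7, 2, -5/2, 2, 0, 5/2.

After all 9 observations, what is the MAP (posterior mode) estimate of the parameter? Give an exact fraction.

obs 1: x=-2 → posterior Normal(-22/29, 45/29)
obs 2: x=-5 → posterior Normal(-122/49, 45/49)
obs 3: x=-1/2 → posterior Normal(-44/23, 15/23)
obs 4: x=7 → posterior Normal(8/89, 45/89)
obs 5: x=2 → posterior Normal(48/109, 45/109)
obs 6: x=-5/2 → posterior Normal(-2/129, 15/43)
obs 7: x=2 → posterior Normal(38/149, 45/149)
obs 8: x=0 → posterior Normal(38/169, 45/169)
obs 9: x=5/2 → posterior Normal(88/189, 5/21)

88/189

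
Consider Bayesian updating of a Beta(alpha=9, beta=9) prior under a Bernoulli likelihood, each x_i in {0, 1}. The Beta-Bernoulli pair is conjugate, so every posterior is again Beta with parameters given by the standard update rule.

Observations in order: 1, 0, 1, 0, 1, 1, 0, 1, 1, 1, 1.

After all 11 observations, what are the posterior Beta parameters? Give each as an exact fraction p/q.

obs 1: x=1 → posterior Beta(10, 9)
obs 2: x=0 → posterior Beta(10, 10)
obs 3: x=1 → posterior Beta(11, 10)
obs 4: x=0 → posterior Beta(11, 11)
obs 5: x=1 → posterior Beta(12, 11)
obs 6: x=1 → posterior Beta(13, 11)
obs 7: x=0 → posterior Beta(13, 12)
obs 8: x=1 → posterior Beta(14, 12)
obs 9: x=1 → posterior Beta(15, 12)
obs 10: x=1 → posterior Beta(16, 12)
obs 11: x=1 → posterior Beta(17, 12)

alpha=17, beta=12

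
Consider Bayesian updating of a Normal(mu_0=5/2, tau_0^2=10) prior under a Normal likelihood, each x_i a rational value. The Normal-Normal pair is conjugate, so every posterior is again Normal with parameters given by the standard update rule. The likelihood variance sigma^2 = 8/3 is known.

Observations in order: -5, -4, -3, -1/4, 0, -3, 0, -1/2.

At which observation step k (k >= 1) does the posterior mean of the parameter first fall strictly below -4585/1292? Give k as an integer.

obs 1: x=-5 → posterior Normal(-65/19, 40/19)
obs 2: x=-4 → posterior Normal(-125/34, 20/17)
obs 3: x=-3 → posterior Normal(-170/49, 40/49)
obs 4: x=-1/4 → posterior Normal(-695/256, 5/8)
obs 5: x=0 → posterior Normal(-695/316, 40/79)
obs 6: x=-3 → posterior Normal(-875/376, 20/47)
obs 7: x=0 → posterior Normal(-875/436, 40/109)
obs 8: x=-1/2 → posterior Normal(-905/496, 10/31)

k = 2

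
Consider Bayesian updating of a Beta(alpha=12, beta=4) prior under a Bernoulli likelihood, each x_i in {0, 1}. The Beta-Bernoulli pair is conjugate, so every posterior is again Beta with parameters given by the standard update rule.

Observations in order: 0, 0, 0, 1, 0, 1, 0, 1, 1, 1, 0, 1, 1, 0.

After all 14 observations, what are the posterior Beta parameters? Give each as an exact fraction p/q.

obs 1: x=0 → posterior Beta(12, 5)
obs 2: x=0 → posterior Beta(12, 6)
obs 3: x=0 → posterior Beta(12, 7)
obs 4: x=1 → posterior Beta(13, 7)
obs 5: x=0 → posterior Beta(13, 8)
obs 6: x=1 → posterior Beta(14, 8)
obs 7: x=0 → posterior Beta(14, 9)
obs 8: x=1 → posterior Beta(15, 9)
obs 9: x=1 → posterior Beta(16, 9)
obs 10: x=1 → posterior Beta(17, 9)
obs 11: x=0 → posterior Beta(17, 10)
obs 12: x=1 → posterior Beta(18, 10)
obs 13: x=1 → posterior Beta(19, 10)
obs 14: x=0 → posterior Beta(19, 11)

alpha=19, beta=11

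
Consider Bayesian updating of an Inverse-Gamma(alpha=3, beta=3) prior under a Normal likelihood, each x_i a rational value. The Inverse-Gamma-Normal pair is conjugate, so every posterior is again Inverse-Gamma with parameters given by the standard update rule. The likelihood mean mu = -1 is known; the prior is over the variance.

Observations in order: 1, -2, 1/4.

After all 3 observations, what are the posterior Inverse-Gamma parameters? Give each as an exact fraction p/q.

obs 1: x=1 → posterior Inverse-Gamma(7/2, 5)
obs 2: x=-2 → posterior Inverse-Gamma(4, 11/2)
obs 3: x=1/4 → posterior Inverse-Gamma(9/2, 201/32)

alpha=9/2, beta=201/32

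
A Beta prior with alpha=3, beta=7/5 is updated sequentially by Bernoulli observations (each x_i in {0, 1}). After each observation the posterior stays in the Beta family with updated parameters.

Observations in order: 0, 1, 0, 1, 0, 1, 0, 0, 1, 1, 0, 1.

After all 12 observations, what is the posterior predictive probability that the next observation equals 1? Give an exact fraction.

obs 1: x=0 → posterior Beta(3, 12/5)
obs 2: x=1 → posterior Beta(4, 12/5)
obs 3: x=0 → posterior Beta(4, 17/5)
obs 4: x=1 → posterior Beta(5, 17/5)
obs 5: x=0 → posterior Beta(5, 22/5)
obs 6: x=1 → posterior Beta(6, 22/5)
obs 7: x=0 → posterior Beta(6, 27/5)
obs 8: x=0 → posterior Beta(6, 32/5)
obs 9: x=1 → posterior Beta(7, 32/5)
obs 10: x=1 → posterior Beta(8, 32/5)
obs 11: x=0 → posterior Beta(8, 37/5)
obs 12: x=1 → posterior Beta(9, 37/5)

45/82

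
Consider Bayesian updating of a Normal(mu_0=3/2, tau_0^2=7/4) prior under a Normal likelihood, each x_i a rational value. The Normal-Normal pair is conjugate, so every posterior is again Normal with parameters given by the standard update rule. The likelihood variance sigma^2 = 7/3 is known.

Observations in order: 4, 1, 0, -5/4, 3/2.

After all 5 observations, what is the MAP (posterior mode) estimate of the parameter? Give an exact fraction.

87/76

obs 1: x=4 → posterior Normal(18/7, 1)
obs 2: x=1 → posterior Normal(21/10, 7/10)
obs 3: x=0 → posterior Normal(21/13, 7/13)
obs 4: x=-5/4 → posterior Normal(69/64, 7/16)
obs 5: x=3/2 → posterior Normal(87/76, 7/19)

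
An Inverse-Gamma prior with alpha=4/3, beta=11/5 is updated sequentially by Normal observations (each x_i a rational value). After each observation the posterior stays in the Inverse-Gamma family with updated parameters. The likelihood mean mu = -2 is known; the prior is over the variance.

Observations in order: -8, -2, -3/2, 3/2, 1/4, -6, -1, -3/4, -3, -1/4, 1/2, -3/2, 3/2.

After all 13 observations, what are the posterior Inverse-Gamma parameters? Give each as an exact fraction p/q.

obs 1: x=-8 → posterior Inverse-Gamma(11/6, 101/5)
obs 2: x=-2 → posterior Inverse-Gamma(7/3, 101/5)
obs 3: x=-3/2 → posterior Inverse-Gamma(17/6, 813/40)
obs 4: x=3/2 → posterior Inverse-Gamma(10/3, 529/20)
obs 5: x=1/4 → posterior Inverse-Gamma(23/6, 4637/160)
obs 6: x=-6 → posterior Inverse-Gamma(13/3, 5917/160)
obs 7: x=-1 → posterior Inverse-Gamma(29/6, 5997/160)
obs 8: x=-3/4 → posterior Inverse-Gamma(16/3, 3061/80)
obs 9: x=-3 → posterior Inverse-Gamma(35/6, 3101/80)
obs 10: x=-1/4 → posterior Inverse-Gamma(19/3, 6447/160)
obs 11: x=1/2 → posterior Inverse-Gamma(41/6, 6947/160)
obs 12: x=-3/2 → posterior Inverse-Gamma(22/3, 6967/160)
obs 13: x=3/2 → posterior Inverse-Gamma(47/6, 7947/160)

alpha=47/6, beta=7947/160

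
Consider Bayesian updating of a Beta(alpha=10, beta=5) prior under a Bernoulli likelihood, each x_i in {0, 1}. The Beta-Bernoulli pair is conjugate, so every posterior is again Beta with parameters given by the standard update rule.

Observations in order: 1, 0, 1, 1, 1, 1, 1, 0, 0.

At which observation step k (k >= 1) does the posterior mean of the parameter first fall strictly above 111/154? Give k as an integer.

obs 1: x=1 → posterior Beta(11, 5)
obs 2: x=0 → posterior Beta(11, 6)
obs 3: x=1 → posterior Beta(12, 6)
obs 4: x=1 → posterior Beta(13, 6)
obs 5: x=1 → posterior Beta(14, 6)
obs 6: x=1 → posterior Beta(15, 6)
obs 7: x=1 → posterior Beta(16, 6)
obs 8: x=0 → posterior Beta(16, 7)
obs 9: x=0 → posterior Beta(16, 8)

k = 7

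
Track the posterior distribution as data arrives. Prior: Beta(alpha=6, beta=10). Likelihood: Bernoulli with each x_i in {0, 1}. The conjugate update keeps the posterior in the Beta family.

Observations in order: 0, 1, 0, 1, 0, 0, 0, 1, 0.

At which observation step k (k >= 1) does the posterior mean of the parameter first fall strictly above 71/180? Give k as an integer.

obs 1: x=0 → posterior Beta(6, 11)
obs 2: x=1 → posterior Beta(7, 11)
obs 3: x=0 → posterior Beta(7, 12)
obs 4: x=1 → posterior Beta(8, 12)
obs 5: x=0 → posterior Beta(8, 13)
obs 6: x=0 → posterior Beta(8, 14)
obs 7: x=0 → posterior Beta(8, 15)
obs 8: x=1 → posterior Beta(9, 15)
obs 9: x=0 → posterior Beta(9, 16)

k = 4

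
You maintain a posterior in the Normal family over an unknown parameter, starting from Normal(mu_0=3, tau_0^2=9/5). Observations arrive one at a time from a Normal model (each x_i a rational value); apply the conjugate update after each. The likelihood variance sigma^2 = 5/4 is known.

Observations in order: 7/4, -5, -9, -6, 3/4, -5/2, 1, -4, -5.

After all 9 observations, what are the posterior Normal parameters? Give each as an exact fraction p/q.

mu_0=-933/349, tau_0^2=45/349

obs 1: x=7/4 → posterior Normal(138/61, 45/61)
obs 2: x=-5 → posterior Normal(-42/97, 45/97)
obs 3: x=-9 → posterior Normal(-366/133, 45/133)
obs 4: x=-6 → posterior Normal(-582/169, 45/169)
obs 5: x=3/4 → posterior Normal(-111/41, 9/41)
obs 6: x=-5/2 → posterior Normal(-645/241, 45/241)
obs 7: x=1 → posterior Normal(-609/277, 45/277)
obs 8: x=-4 → posterior Normal(-753/313, 45/313)
obs 9: x=-5 → posterior Normal(-933/349, 45/349)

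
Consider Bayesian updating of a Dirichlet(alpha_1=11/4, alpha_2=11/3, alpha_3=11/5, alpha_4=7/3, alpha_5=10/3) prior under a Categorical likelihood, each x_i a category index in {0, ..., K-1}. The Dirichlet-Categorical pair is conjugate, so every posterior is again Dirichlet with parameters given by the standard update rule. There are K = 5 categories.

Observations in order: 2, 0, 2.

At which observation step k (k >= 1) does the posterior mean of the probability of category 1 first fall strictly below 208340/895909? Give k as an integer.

k = 2

obs 1: x=2 → posterior Dirichlet(11/4, 11/3, 16/5, 7/3, 10/3)
obs 2: x=0 → posterior Dirichlet(15/4, 11/3, 16/5, 7/3, 10/3)
obs 3: x=2 → posterior Dirichlet(15/4, 11/3, 21/5, 7/3, 10/3)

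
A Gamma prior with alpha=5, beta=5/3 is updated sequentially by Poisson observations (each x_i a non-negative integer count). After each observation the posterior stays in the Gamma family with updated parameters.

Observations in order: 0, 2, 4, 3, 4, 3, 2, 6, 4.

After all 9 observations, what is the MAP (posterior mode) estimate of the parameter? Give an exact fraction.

obs 1: x=0 → posterior Gamma(5, 8/3)
obs 2: x=2 → posterior Gamma(7, 11/3)
obs 3: x=4 → posterior Gamma(11, 14/3)
obs 4: x=3 → posterior Gamma(14, 17/3)
obs 5: x=4 → posterior Gamma(18, 20/3)
obs 6: x=3 → posterior Gamma(21, 23/3)
obs 7: x=2 → posterior Gamma(23, 26/3)
obs 8: x=6 → posterior Gamma(29, 29/3)
obs 9: x=4 → posterior Gamma(33, 32/3)

3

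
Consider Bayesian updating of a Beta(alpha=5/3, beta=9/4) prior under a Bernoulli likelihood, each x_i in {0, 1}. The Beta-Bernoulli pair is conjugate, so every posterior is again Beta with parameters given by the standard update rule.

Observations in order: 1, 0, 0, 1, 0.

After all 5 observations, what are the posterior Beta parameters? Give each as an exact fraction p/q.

obs 1: x=1 → posterior Beta(8/3, 9/4)
obs 2: x=0 → posterior Beta(8/3, 13/4)
obs 3: x=0 → posterior Beta(8/3, 17/4)
obs 4: x=1 → posterior Beta(11/3, 17/4)
obs 5: x=0 → posterior Beta(11/3, 21/4)

alpha=11/3, beta=21/4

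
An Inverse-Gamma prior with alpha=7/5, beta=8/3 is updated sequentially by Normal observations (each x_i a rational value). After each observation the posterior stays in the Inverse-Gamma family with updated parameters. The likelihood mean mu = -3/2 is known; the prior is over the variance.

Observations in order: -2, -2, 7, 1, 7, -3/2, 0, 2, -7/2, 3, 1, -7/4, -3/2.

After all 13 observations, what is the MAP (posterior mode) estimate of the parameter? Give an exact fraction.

obs 1: x=-2 → posterior Inverse-Gamma(19/10, 67/24)
obs 2: x=-2 → posterior Inverse-Gamma(12/5, 35/12)
obs 3: x=7 → posterior Inverse-Gamma(29/10, 937/24)
obs 4: x=1 → posterior Inverse-Gamma(17/5, 253/6)
obs 5: x=7 → posterior Inverse-Gamma(39/10, 1879/24)
obs 6: x=-3/2 → posterior Inverse-Gamma(22/5, 1879/24)
obs 7: x=0 → posterior Inverse-Gamma(49/10, 953/12)
obs 8: x=2 → posterior Inverse-Gamma(27/5, 2053/24)
obs 9: x=-7/2 → posterior Inverse-Gamma(59/10, 2101/24)
obs 10: x=3 → posterior Inverse-Gamma(32/5, 293/3)
obs 11: x=1 → posterior Inverse-Gamma(69/10, 2419/24)
obs 12: x=-7/4 → posterior Inverse-Gamma(37/5, 9679/96)
obs 13: x=-3/2 → posterior Inverse-Gamma(79/10, 9679/96)

48395/4272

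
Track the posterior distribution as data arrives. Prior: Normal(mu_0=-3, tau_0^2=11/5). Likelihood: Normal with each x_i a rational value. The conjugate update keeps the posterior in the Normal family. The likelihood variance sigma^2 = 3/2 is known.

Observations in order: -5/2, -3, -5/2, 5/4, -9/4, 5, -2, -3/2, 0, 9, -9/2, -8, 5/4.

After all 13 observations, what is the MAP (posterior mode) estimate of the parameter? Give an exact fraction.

obs 1: x=-5/2 → posterior Normal(-100/37, 33/37)
obs 2: x=-3 → posterior Normal(-166/59, 33/59)
obs 3: x=-5/2 → posterior Normal(-221/81, 11/27)
obs 4: x=5/4 → posterior Normal(-387/206, 33/103)
obs 5: x=-9/4 → posterior Normal(-243/125, 33/125)
obs 6: x=5 → posterior Normal(-19/21, 11/49)
obs 7: x=-2 → posterior Normal(-177/169, 33/169)
obs 8: x=-3/2 → posterior Normal(-210/191, 33/191)
obs 9: x=0 → posterior Normal(-70/71, 11/71)
obs 10: x=9 → posterior Normal(-12/235, 33/235)
obs 11: x=-9/2 → posterior Normal(-111/257, 33/257)
obs 12: x=-8 → posterior Normal(-287/279, 11/93)
obs 13: x=5/4 → posterior Normal(-519/602, 33/301)

-519/602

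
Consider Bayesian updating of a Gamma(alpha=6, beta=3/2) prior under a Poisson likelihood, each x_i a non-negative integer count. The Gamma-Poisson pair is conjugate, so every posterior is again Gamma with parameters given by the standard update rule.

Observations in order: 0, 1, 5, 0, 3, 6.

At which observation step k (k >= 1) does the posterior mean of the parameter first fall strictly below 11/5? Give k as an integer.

obs 1: x=0 → posterior Gamma(6, 5/2)
obs 2: x=1 → posterior Gamma(7, 7/2)
obs 3: x=5 → posterior Gamma(12, 9/2)
obs 4: x=0 → posterior Gamma(12, 11/2)
obs 5: x=3 → posterior Gamma(15, 13/2)
obs 6: x=6 → posterior Gamma(21, 15/2)

k = 2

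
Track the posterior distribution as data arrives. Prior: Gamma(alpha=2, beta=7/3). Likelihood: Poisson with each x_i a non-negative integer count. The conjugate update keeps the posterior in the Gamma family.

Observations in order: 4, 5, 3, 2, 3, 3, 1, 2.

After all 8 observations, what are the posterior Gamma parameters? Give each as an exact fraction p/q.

obs 1: x=4 → posterior Gamma(6, 10/3)
obs 2: x=5 → posterior Gamma(11, 13/3)
obs 3: x=3 → posterior Gamma(14, 16/3)
obs 4: x=2 → posterior Gamma(16, 19/3)
obs 5: x=3 → posterior Gamma(19, 22/3)
obs 6: x=3 → posterior Gamma(22, 25/3)
obs 7: x=1 → posterior Gamma(23, 28/3)
obs 8: x=2 → posterior Gamma(25, 31/3)

alpha=25, beta=31/3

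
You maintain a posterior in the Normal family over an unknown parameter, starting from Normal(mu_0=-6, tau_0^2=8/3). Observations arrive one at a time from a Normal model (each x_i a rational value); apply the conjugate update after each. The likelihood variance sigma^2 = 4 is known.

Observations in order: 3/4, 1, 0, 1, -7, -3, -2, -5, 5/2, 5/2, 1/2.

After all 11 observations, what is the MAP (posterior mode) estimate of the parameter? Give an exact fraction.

obs 1: x=3/4 → posterior Normal(-33/10, 8/5)
obs 2: x=1 → posterior Normal(-29/14, 8/7)
obs 3: x=0 → posterior Normal(-29/18, 8/9)
obs 4: x=1 → posterior Normal(-25/22, 8/11)
obs 5: x=-7 → posterior Normal(-53/26, 8/13)
obs 6: x=-3 → posterior Normal(-13/6, 8/15)
obs 7: x=-2 → posterior Normal(-73/34, 8/17)
obs 8: x=-5 → posterior Normal(-93/38, 8/19)
obs 9: x=5/2 → posterior Normal(-83/42, 8/21)
obs 10: x=5/2 → posterior Normal(-73/46, 8/23)
obs 11: x=1/2 → posterior Normal(-71/50, 8/25)

-71/50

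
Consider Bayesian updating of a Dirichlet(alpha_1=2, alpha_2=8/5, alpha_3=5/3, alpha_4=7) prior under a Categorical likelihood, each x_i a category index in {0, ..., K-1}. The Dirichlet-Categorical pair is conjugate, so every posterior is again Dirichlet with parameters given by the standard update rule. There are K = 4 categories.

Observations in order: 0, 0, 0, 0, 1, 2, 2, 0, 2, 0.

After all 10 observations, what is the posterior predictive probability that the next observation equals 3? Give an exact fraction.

105/334

obs 1: x=0 → posterior Dirichlet(3, 8/5, 5/3, 7)
obs 2: x=0 → posterior Dirichlet(4, 8/5, 5/3, 7)
obs 3: x=0 → posterior Dirichlet(5, 8/5, 5/3, 7)
obs 4: x=0 → posterior Dirichlet(6, 8/5, 5/3, 7)
obs 5: x=1 → posterior Dirichlet(6, 13/5, 5/3, 7)
obs 6: x=2 → posterior Dirichlet(6, 13/5, 8/3, 7)
obs 7: x=2 → posterior Dirichlet(6, 13/5, 11/3, 7)
obs 8: x=0 → posterior Dirichlet(7, 13/5, 11/3, 7)
obs 9: x=2 → posterior Dirichlet(7, 13/5, 14/3, 7)
obs 10: x=0 → posterior Dirichlet(8, 13/5, 14/3, 7)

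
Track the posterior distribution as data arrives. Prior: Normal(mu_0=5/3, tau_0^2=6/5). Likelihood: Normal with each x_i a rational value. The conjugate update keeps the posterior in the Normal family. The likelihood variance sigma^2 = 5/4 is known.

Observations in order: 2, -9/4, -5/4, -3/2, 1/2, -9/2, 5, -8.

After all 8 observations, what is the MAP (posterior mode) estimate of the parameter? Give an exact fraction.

obs 1: x=2 → posterior Normal(269/147, 30/49)
obs 2: x=-9/4 → posterior Normal(107/219, 30/73)
obs 3: x=-5/4 → posterior Normal(17/291, 30/97)
obs 4: x=-3/2 → posterior Normal(-91/363, 30/121)
obs 5: x=1/2 → posterior Normal(-11/87, 6/29)
obs 6: x=-9/2 → posterior Normal(-379/507, 30/169)
obs 7: x=5 → posterior Normal(-19/579, 30/193)
obs 8: x=-8 → posterior Normal(-85/93, 30/217)

-85/93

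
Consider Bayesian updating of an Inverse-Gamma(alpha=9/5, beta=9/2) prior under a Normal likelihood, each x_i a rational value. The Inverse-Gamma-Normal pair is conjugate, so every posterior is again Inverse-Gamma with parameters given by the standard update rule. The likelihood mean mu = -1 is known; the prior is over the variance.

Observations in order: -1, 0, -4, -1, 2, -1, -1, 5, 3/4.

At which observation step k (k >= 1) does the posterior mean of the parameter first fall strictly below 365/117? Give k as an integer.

obs 1: x=-1 → posterior Inverse-Gamma(23/10, 9/2)
obs 2: x=0 → posterior Inverse-Gamma(14/5, 5)
obs 3: x=-4 → posterior Inverse-Gamma(33/10, 19/2)
obs 4: x=-1 → posterior Inverse-Gamma(19/5, 19/2)
obs 5: x=2 → posterior Inverse-Gamma(43/10, 14)
obs 6: x=-1 → posterior Inverse-Gamma(24/5, 14)
obs 7: x=-1 → posterior Inverse-Gamma(53/10, 14)
obs 8: x=5 → posterior Inverse-Gamma(29/5, 32)
obs 9: x=3/4 → posterior Inverse-Gamma(63/10, 1073/32)

k = 2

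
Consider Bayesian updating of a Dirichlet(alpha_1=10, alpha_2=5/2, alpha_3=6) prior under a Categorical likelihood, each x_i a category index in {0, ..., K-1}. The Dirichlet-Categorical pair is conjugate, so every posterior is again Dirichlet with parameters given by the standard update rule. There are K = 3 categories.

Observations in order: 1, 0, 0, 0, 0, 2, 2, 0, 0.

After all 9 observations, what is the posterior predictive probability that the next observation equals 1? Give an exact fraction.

7/55

obs 1: x=1 → posterior Dirichlet(10, 7/2, 6)
obs 2: x=0 → posterior Dirichlet(11, 7/2, 6)
obs 3: x=0 → posterior Dirichlet(12, 7/2, 6)
obs 4: x=0 → posterior Dirichlet(13, 7/2, 6)
obs 5: x=0 → posterior Dirichlet(14, 7/2, 6)
obs 6: x=2 → posterior Dirichlet(14, 7/2, 7)
obs 7: x=2 → posterior Dirichlet(14, 7/2, 8)
obs 8: x=0 → posterior Dirichlet(15, 7/2, 8)
obs 9: x=0 → posterior Dirichlet(16, 7/2, 8)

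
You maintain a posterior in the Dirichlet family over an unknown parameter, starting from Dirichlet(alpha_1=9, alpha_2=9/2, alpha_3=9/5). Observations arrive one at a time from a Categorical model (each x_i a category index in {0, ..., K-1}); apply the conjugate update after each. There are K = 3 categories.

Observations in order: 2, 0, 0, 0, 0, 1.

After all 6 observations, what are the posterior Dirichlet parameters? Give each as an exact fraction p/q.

obs 1: x=2 → posterior Dirichlet(9, 9/2, 14/5)
obs 2: x=0 → posterior Dirichlet(10, 9/2, 14/5)
obs 3: x=0 → posterior Dirichlet(11, 9/2, 14/5)
obs 4: x=0 → posterior Dirichlet(12, 9/2, 14/5)
obs 5: x=0 → posterior Dirichlet(13, 9/2, 14/5)
obs 6: x=1 → posterior Dirichlet(13, 11/2, 14/5)

alpha_1=13, alpha_2=11/2, alpha_3=14/5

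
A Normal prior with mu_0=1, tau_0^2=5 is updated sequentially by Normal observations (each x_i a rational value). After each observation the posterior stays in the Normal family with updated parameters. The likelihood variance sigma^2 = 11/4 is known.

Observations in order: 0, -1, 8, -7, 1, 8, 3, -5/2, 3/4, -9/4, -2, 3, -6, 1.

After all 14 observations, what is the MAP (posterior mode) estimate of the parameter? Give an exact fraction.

obs 1: x=0 → posterior Normal(11/31, 55/31)
obs 2: x=-1 → posterior Normal(-3/17, 55/51)
obs 3: x=8 → posterior Normal(151/71, 55/71)
obs 4: x=-7 → posterior Normal(11/91, 55/91)
obs 5: x=1 → posterior Normal(31/111, 55/111)
obs 6: x=8 → posterior Normal(191/131, 55/131)
obs 7: x=3 → posterior Normal(251/151, 55/151)
obs 8: x=-5/2 → posterior Normal(67/57, 55/171)
obs 9: x=3/4 → posterior Normal(216/191, 55/191)
obs 10: x=-9/4 → posterior Normal(171/211, 55/211)
obs 11: x=-2 → posterior Normal(131/231, 5/21)
obs 12: x=3 → posterior Normal(191/251, 55/251)
obs 13: x=-6 → posterior Normal(71/271, 55/271)
obs 14: x=1 → posterior Normal(91/291, 55/291)

91/291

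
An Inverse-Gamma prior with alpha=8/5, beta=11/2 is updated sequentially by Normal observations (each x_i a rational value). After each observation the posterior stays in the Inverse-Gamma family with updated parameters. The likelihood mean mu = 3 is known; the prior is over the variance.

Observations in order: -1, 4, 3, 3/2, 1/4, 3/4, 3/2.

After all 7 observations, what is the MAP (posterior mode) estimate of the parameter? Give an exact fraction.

1805/488

obs 1: x=-1 → posterior Inverse-Gamma(21/10, 27/2)
obs 2: x=4 → posterior Inverse-Gamma(13/5, 14)
obs 3: x=3 → posterior Inverse-Gamma(31/10, 14)
obs 4: x=3/2 → posterior Inverse-Gamma(18/5, 121/8)
obs 5: x=1/4 → posterior Inverse-Gamma(41/10, 605/32)
obs 6: x=3/4 → posterior Inverse-Gamma(23/5, 343/16)
obs 7: x=3/2 → posterior Inverse-Gamma(51/10, 361/16)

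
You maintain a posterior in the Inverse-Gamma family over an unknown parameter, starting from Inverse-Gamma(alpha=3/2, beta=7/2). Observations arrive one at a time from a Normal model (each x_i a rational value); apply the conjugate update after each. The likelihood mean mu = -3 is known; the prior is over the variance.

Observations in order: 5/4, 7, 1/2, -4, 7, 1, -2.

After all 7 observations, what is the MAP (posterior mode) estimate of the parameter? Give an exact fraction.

obs 1: x=5/4 → posterior Inverse-Gamma(2, 401/32)
obs 2: x=7 → posterior Inverse-Gamma(5/2, 2001/32)
obs 3: x=1/2 → posterior Inverse-Gamma(3, 2197/32)
obs 4: x=-4 → posterior Inverse-Gamma(7/2, 2213/32)
obs 5: x=7 → posterior Inverse-Gamma(4, 3813/32)
obs 6: x=1 → posterior Inverse-Gamma(9/2, 4069/32)
obs 7: x=-2 → posterior Inverse-Gamma(5, 4085/32)

4085/192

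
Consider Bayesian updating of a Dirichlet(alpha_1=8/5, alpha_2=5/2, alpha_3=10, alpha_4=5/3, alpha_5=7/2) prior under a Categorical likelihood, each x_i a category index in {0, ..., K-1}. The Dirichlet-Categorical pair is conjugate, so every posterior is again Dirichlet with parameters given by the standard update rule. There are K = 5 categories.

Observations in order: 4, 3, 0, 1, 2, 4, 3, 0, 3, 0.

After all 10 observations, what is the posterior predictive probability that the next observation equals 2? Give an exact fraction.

obs 1: x=4 → posterior Dirichlet(8/5, 5/2, 10, 5/3, 9/2)
obs 2: x=3 → posterior Dirichlet(8/5, 5/2, 10, 8/3, 9/2)
obs 3: x=0 → posterior Dirichlet(13/5, 5/2, 10, 8/3, 9/2)
obs 4: x=1 → posterior Dirichlet(13/5, 7/2, 10, 8/3, 9/2)
obs 5: x=2 → posterior Dirichlet(13/5, 7/2, 11, 8/3, 9/2)
obs 6: x=4 → posterior Dirichlet(13/5, 7/2, 11, 8/3, 11/2)
obs 7: x=3 → posterior Dirichlet(13/5, 7/2, 11, 11/3, 11/2)
obs 8: x=0 → posterior Dirichlet(18/5, 7/2, 11, 11/3, 11/2)
obs 9: x=3 → posterior Dirichlet(18/5, 7/2, 11, 14/3, 11/2)
obs 10: x=0 → posterior Dirichlet(23/5, 7/2, 11, 14/3, 11/2)

165/439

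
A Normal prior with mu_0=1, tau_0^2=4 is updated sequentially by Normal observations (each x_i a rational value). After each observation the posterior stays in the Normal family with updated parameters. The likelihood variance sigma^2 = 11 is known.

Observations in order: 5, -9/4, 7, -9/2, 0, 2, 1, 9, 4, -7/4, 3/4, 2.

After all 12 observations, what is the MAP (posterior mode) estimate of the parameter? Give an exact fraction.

100/59

obs 1: x=5 → posterior Normal(31/15, 44/15)
obs 2: x=-9/4 → posterior Normal(22/19, 44/19)
obs 3: x=7 → posterior Normal(50/23, 44/23)
obs 4: x=-9/2 → posterior Normal(32/27, 44/27)
obs 5: x=0 → posterior Normal(32/31, 44/31)
obs 6: x=2 → posterior Normal(8/7, 44/35)
obs 7: x=1 → posterior Normal(44/39, 44/39)
obs 8: x=9 → posterior Normal(80/43, 44/43)
obs 9: x=4 → posterior Normal(96/47, 44/47)
obs 10: x=-7/4 → posterior Normal(89/51, 44/51)
obs 11: x=3/4 → posterior Normal(92/55, 4/5)
obs 12: x=2 → posterior Normal(100/59, 44/59)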